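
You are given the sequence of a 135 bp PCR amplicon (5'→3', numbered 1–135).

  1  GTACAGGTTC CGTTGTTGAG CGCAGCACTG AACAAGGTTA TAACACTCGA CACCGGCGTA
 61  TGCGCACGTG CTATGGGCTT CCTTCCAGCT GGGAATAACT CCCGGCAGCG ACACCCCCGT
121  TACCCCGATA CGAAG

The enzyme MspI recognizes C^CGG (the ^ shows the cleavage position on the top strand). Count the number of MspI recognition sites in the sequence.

2

CCGG occurs starting at positions 53, 102.
MspI cuts at 2 sites.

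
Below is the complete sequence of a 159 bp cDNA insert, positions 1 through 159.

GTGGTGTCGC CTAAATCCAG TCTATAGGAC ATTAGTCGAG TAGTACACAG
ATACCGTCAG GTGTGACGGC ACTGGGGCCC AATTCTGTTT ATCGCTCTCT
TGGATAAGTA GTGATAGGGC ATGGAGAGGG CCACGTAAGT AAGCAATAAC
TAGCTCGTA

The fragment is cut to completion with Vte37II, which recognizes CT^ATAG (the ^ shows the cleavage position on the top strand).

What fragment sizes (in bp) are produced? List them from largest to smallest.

The Vte37II site (CTATAG) starts at position 22.
Vte37II cuts after base 2 of each site, so after position 23.
Linear molecule, 1 cut → 2 fragments:
  1–23 → 23 bp
  24–159 → 136 bp
Sorted largest to smallest: 136, 23 bp.

136, 23 bp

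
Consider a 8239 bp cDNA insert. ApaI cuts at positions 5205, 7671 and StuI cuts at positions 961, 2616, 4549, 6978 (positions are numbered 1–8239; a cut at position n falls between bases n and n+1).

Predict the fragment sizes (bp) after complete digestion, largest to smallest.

Combined cut positions (sorted): 961, 2616, 4549, 5205, 6978, 7671.
Linear molecule, 6 cuts → 7 fragments:
  961 − 0 = 961 bp
  2616 − 961 = 1655 bp
  4549 − 2616 = 1933 bp
  5205 − 4549 = 656 bp
  6978 − 5205 = 1773 bp
  7671 − 6978 = 693 bp
  8239 − 7671 = 568 bp
Sorted largest to smallest: 1933, 1773, 1655, 961, 693, 656, 568 bp.

1933, 1773, 1655, 961, 693, 656, 568 bp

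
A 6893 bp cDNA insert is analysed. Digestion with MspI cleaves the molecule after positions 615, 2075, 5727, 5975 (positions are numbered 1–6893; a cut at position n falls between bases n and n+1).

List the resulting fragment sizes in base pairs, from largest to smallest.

3652, 1460, 918, 615, 248 bp

Linear molecule, 4 cuts → 5 fragments:
  615 − 0 = 615 bp
  2075 − 615 = 1460 bp
  5727 − 2075 = 3652 bp
  5975 − 5727 = 248 bp
  6893 − 5975 = 918 bp
Sorted largest to smallest: 3652, 1460, 918, 615, 248 bp.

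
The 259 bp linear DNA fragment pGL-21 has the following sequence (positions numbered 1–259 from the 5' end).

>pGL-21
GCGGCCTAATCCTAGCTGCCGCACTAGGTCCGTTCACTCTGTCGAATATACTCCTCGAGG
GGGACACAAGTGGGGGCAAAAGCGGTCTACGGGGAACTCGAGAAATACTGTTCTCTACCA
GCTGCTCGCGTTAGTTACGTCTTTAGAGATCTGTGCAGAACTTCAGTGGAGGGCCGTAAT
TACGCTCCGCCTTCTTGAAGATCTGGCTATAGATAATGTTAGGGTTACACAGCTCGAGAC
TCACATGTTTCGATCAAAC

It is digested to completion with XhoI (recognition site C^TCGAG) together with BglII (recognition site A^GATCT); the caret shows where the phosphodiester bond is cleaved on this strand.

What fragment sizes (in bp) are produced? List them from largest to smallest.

54, 52, 50, 43, 34, 26 bp

XhoI sites (CTCGAG) start at positions 54, 97, 233.
XhoI cuts after the first base of each site, so after positions 54, 97, 233.
BglII sites (AGATCT) start at positions 147, 199.
BglII cuts after the first base of each site, so after positions 147, 199.
Combined cut positions: 54, 97, 147, 199, 233.
Linear molecule, 5 cuts → 6 fragments:
  1–54 → 54 bp
  55–97 → 43 bp
  98–147 → 50 bp
  148–199 → 52 bp
  200–233 → 34 bp
  234–259 → 26 bp
Sorted largest to smallest: 54, 52, 50, 43, 34, 26 bp.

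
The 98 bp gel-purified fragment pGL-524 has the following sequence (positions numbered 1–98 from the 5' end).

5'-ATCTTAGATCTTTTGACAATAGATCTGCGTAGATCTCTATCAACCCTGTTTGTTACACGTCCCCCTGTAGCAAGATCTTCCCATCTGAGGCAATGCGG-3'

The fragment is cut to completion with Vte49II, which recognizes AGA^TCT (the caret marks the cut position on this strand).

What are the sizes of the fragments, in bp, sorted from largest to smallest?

Vte49II sites (AGATCT) start at positions 6, 21, 31, 73.
Vte49II cuts after base 3 of each site, so after positions 8, 23, 33, 75.
Linear molecule, 4 cuts → 5 fragments:
  1–8 → 8 bp
  9–23 → 15 bp
  24–33 → 10 bp
  34–75 → 42 bp
  76–98 → 23 bp
Sorted largest to smallest: 42, 23, 15, 10, 8 bp.

42, 23, 15, 10, 8 bp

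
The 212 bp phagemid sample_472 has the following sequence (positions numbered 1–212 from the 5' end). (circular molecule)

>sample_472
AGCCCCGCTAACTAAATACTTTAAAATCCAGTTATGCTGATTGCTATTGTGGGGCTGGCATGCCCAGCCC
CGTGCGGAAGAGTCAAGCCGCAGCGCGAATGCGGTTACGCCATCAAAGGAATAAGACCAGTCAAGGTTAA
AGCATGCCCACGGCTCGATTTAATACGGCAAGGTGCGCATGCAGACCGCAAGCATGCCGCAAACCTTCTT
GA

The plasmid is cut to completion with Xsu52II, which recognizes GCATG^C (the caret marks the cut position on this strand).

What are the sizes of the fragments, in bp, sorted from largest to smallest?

84, 78, 35, 15 bp

Xsu52II sites (GCATGC) start at positions 58, 142, 177, 192.
Xsu52II cuts after base 5 of each site (before the last base), so after positions 62, 146, 181, 196.
Circular molecule, 4 cuts → 4 fragments:
  63–146 → 84 bp
  147–181 → 35 bp
  182–196 → 15 bp
  197–212 then 1–62 → 16 + 62 = 78 bp
Sorted largest to smallest: 84, 78, 35, 15 bp.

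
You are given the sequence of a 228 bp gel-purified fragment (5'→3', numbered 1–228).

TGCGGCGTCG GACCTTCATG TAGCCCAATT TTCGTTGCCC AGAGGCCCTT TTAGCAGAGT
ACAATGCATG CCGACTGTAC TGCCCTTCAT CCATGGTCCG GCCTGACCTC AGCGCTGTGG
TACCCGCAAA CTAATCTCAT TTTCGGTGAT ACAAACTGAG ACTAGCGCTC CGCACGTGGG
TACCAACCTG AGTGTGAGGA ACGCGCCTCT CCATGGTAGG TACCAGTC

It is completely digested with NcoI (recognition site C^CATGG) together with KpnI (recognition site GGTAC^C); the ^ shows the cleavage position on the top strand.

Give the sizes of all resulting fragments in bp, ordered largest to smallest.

91, 60, 32, 28, 12, 5 bp

NcoI sites (CCATGG) start at positions 91, 211.
NcoI cuts after the first base of each site, so after positions 91, 211.
KpnI sites (GGTACC) start at positions 119, 179, 219.
KpnI cuts after base 5 of each site (before the last base), so after positions 123, 183, 223.
Combined cut positions: 91, 123, 183, 211, 223.
Linear molecule, 5 cuts → 6 fragments:
  1–91 → 91 bp
  92–123 → 32 bp
  124–183 → 60 bp
  184–211 → 28 bp
  212–223 → 12 bp
  224–228 → 5 bp
Sorted largest to smallest: 91, 60, 32, 28, 12, 5 bp.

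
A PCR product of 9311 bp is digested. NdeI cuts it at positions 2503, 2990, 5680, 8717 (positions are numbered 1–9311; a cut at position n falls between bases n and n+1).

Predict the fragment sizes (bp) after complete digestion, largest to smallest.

Linear molecule, 4 cuts → 5 fragments:
  2503 − 0 = 2503 bp
  2990 − 2503 = 487 bp
  5680 − 2990 = 2690 bp
  8717 − 5680 = 3037 bp
  9311 − 8717 = 594 bp
Sorted largest to smallest: 3037, 2690, 2503, 594, 487 bp.

3037, 2690, 2503, 594, 487 bp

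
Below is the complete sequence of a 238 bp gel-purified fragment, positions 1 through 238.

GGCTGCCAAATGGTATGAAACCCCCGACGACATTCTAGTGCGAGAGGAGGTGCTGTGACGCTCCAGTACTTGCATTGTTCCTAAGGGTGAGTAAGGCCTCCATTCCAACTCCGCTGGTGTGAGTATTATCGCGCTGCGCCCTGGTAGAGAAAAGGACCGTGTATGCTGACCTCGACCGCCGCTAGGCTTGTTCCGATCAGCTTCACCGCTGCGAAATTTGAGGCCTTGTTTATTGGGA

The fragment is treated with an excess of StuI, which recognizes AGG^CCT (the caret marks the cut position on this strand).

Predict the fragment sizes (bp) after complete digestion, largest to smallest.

127, 96, 15 bp

StuI sites (AGGCCT) start at positions 94, 221.
StuI cuts after base 3 of each site, so after positions 96, 223.
Linear molecule, 2 cuts → 3 fragments:
  1–96 → 96 bp
  97–223 → 127 bp
  224–238 → 15 bp
Sorted largest to smallest: 127, 96, 15 bp.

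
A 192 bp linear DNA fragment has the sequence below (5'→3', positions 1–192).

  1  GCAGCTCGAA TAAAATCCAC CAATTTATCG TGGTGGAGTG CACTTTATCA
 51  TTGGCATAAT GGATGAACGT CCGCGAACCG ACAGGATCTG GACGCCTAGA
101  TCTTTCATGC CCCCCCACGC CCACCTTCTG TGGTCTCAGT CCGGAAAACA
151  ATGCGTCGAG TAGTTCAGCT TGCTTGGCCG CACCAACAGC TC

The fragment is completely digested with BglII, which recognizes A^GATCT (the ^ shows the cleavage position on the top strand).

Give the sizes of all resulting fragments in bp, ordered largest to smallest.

The BglII site (AGATCT) starts at position 98.
BglII cuts after the first base of each site, so after position 98.
Linear molecule, 1 cut → 2 fragments:
  1–98 → 98 bp
  99–192 → 94 bp
Sorted largest to smallest: 98, 94 bp.

98, 94 bp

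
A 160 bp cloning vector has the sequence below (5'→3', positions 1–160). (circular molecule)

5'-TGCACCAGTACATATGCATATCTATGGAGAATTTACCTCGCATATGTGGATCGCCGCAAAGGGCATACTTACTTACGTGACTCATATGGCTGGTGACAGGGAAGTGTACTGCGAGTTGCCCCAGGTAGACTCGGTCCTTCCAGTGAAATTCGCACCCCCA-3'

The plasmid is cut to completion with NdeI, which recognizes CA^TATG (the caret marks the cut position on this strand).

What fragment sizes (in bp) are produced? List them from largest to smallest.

88, 42, 30 bp

NdeI sites (CATATG) start at positions 11, 41, 83.
NdeI cuts after base 2 of each site, so after positions 12, 42, 84.
Circular molecule, 3 cuts → 3 fragments:
  13–42 → 30 bp
  43–84 → 42 bp
  85–160 then 1–12 → 76 + 12 = 88 bp
Sorted largest to smallest: 88, 42, 30 bp.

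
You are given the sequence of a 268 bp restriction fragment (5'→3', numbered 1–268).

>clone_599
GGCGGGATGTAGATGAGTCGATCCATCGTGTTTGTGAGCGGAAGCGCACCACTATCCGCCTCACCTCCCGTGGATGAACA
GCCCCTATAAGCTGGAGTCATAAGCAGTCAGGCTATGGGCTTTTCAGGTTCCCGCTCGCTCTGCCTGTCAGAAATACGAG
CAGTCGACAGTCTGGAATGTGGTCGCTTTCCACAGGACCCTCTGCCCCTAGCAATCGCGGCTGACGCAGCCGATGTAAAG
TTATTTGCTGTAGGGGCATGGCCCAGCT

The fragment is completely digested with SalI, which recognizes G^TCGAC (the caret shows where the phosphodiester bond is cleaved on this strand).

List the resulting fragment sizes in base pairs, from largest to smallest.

163, 105 bp

The SalI site (GTCGAC) starts at position 163.
SalI cuts after the first base of each site, so after position 163.
Linear molecule, 1 cut → 2 fragments:
  1–163 → 163 bp
  164–268 → 105 bp
Sorted largest to smallest: 163, 105 bp.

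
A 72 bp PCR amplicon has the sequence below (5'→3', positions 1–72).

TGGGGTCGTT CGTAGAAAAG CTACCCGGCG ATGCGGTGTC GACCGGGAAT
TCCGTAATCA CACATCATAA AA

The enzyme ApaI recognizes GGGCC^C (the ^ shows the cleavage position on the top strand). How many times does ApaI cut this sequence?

No occurrence of GGGCCC is present in the sequence.
ApaI does not cut: 0 sites.

0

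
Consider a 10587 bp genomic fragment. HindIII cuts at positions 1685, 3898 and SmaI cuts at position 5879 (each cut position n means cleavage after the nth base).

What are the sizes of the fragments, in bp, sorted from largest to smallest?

Combined cut positions (sorted): 1685, 3898, 5879.
Linear molecule, 3 cuts → 4 fragments:
  1685 − 0 = 1685 bp
  3898 − 1685 = 2213 bp
  5879 − 3898 = 1981 bp
  10587 − 5879 = 4708 bp
Sorted largest to smallest: 4708, 2213, 1981, 1685 bp.

4708, 2213, 1981, 1685 bp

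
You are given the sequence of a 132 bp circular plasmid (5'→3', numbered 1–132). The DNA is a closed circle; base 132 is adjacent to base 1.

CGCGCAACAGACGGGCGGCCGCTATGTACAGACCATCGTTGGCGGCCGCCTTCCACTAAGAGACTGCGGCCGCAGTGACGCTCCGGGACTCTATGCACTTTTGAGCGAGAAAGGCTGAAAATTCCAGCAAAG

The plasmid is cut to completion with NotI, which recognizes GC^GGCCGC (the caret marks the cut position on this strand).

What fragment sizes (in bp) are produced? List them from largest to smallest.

81, 27, 24 bp

NotI sites (GCGGCCGC) start at positions 15, 42, 66.
NotI cuts after base 2 of each site, so after positions 16, 43, 67.
Circular molecule, 3 cuts → 3 fragments:
  17–43 → 27 bp
  44–67 → 24 bp
  68–132 then 1–16 → 65 + 16 = 81 bp
Sorted largest to smallest: 81, 27, 24 bp.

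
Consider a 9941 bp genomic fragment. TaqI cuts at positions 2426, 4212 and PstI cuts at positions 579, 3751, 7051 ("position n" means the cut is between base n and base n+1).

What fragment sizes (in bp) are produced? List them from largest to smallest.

2890, 2839, 1847, 1325, 579, 461 bp

Combined cut positions (sorted): 579, 2426, 3751, 4212, 7051.
Linear molecule, 5 cuts → 6 fragments:
  579 − 0 = 579 bp
  2426 − 579 = 1847 bp
  3751 − 2426 = 1325 bp
  4212 − 3751 = 461 bp
  7051 − 4212 = 2839 bp
  9941 − 7051 = 2890 bp
Sorted largest to smallest: 2890, 2839, 1847, 1325, 579, 461 bp.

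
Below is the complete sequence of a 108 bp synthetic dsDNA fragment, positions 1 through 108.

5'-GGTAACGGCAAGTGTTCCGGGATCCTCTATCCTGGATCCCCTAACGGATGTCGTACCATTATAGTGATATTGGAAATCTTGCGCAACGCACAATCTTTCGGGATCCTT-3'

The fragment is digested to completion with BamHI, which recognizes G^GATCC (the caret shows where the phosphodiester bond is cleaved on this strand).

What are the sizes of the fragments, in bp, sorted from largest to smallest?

67, 20, 14, 7 bp

BamHI sites (GGATCC) start at positions 20, 34, 101.
BamHI cuts after the first base of each site, so after positions 20, 34, 101.
Linear molecule, 3 cuts → 4 fragments:
  1–20 → 20 bp
  21–34 → 14 bp
  35–101 → 67 bp
  102–108 → 7 bp
Sorted largest to smallest: 67, 20, 14, 7 bp.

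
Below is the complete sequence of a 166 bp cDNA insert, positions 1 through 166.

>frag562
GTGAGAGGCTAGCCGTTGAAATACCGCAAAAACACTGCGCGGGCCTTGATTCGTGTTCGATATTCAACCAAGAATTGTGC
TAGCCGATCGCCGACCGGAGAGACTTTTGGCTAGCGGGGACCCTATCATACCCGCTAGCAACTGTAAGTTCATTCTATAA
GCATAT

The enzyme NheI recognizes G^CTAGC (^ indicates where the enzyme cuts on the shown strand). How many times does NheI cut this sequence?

GCTAGC occurs starting at positions 8, 79, 110, 134.
NheI cuts at 4 sites.

4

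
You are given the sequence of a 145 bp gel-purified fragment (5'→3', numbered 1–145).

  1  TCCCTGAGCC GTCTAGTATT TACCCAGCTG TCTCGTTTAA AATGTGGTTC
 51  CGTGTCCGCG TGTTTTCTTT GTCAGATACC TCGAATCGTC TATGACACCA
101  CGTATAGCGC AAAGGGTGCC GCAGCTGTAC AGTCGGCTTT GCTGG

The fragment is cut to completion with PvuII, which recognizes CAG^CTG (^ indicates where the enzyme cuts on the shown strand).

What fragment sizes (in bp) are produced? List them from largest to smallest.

PvuII sites (CAGCTG) start at positions 25, 122.
PvuII cuts after base 3 of each site, so after positions 27, 124.
Linear molecule, 2 cuts → 3 fragments:
  1–27 → 27 bp
  28–124 → 97 bp
  125–145 → 21 bp
Sorted largest to smallest: 97, 27, 21 bp.

97, 27, 21 bp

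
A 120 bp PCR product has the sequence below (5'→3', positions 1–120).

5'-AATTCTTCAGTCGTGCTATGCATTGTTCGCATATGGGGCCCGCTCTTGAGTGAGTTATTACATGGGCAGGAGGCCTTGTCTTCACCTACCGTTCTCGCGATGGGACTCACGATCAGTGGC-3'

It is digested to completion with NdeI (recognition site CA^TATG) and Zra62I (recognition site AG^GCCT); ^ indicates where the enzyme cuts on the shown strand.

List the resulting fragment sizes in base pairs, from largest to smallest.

48, 41, 31 bp

The NdeI site (CATATG) starts at position 30.
NdeI cuts after base 2 of each site, so after position 31.
The Zra62I site (AGGCCT) starts at position 71.
Zra62I cuts after base 2 of each site, so after position 72.
Combined cut positions: 31, 72.
Linear molecule, 2 cuts → 3 fragments:
  1–31 → 31 bp
  32–72 → 41 bp
  73–120 → 48 bp
Sorted largest to smallest: 48, 41, 31 bp.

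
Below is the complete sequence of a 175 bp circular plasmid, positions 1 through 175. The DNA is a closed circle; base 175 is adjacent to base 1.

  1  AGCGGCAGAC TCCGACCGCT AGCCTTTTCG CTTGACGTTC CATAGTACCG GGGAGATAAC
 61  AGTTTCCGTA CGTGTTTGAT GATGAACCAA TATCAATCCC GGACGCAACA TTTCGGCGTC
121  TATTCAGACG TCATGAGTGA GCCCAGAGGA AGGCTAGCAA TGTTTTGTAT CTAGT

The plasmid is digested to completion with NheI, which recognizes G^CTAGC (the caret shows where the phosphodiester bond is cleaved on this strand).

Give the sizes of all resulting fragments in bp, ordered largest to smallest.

135, 40 bp

NheI sites (GCTAGC) start at positions 18, 153.
NheI cuts after the first base of each site, so after positions 18, 153.
Circular molecule, 2 cuts → 2 fragments:
  19–153 → 135 bp
  154–175 then 1–18 → 22 + 18 = 40 bp
Sorted largest to smallest: 135, 40 bp.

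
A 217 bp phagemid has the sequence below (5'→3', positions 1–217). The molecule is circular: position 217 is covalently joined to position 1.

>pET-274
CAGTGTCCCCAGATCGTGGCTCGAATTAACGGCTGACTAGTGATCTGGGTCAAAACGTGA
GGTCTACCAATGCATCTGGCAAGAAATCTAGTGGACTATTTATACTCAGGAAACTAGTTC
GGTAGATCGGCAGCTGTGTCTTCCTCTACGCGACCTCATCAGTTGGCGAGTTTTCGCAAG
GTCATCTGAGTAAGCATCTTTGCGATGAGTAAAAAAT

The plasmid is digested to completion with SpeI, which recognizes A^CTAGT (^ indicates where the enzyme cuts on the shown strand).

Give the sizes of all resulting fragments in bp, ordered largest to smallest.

SpeI sites (ACTAGT) start at positions 36, 113.
SpeI cuts after the first base of each site, so after positions 36, 113.
Circular molecule, 2 cuts → 2 fragments:
  37–113 → 77 bp
  114–217 then 1–36 → 104 + 36 = 140 bp
Sorted largest to smallest: 140, 77 bp.

140, 77 bp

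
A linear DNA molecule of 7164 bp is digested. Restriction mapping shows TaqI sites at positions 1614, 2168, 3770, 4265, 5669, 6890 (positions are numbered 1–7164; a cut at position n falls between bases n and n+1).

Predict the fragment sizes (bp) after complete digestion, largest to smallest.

Linear molecule, 6 cuts → 7 fragments:
  1614 − 0 = 1614 bp
  2168 − 1614 = 554 bp
  3770 − 2168 = 1602 bp
  4265 − 3770 = 495 bp
  5669 − 4265 = 1404 bp
  6890 − 5669 = 1221 bp
  7164 − 6890 = 274 bp
Sorted largest to smallest: 1614, 1602, 1404, 1221, 554, 495, 274 bp.

1614, 1602, 1404, 1221, 554, 495, 274 bp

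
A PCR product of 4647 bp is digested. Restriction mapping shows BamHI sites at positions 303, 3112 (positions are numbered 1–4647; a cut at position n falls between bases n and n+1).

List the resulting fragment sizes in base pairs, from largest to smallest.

Linear molecule, 2 cuts → 3 fragments:
  303 − 0 = 303 bp
  3112 − 303 = 2809 bp
  4647 − 3112 = 1535 bp
Sorted largest to smallest: 2809, 1535, 303 bp.

2809, 1535, 303 bp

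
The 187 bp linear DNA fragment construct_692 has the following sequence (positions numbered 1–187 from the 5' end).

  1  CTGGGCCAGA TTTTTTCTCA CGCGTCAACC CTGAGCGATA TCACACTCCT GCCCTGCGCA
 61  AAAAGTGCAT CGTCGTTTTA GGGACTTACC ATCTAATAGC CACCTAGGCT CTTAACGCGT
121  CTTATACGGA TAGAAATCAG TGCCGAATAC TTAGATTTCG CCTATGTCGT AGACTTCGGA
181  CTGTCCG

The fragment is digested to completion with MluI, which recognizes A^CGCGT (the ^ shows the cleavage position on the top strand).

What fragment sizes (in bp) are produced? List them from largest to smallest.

MluI sites (ACGCGT) start at positions 20, 115.
MluI cuts after the first base of each site, so after positions 20, 115.
Linear molecule, 2 cuts → 3 fragments:
  1–20 → 20 bp
  21–115 → 95 bp
  116–187 → 72 bp
Sorted largest to smallest: 95, 72, 20 bp.

95, 72, 20 bp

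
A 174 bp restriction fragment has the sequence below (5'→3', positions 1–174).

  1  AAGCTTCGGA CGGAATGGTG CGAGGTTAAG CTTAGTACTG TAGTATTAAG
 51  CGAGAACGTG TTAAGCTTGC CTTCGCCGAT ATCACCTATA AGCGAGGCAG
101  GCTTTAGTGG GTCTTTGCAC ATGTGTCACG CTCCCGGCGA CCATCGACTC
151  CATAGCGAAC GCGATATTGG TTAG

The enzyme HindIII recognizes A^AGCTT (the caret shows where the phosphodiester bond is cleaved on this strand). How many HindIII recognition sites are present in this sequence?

AAGCTT occurs starting at positions 1, 28, 63.
HindIII cuts at 3 sites.

3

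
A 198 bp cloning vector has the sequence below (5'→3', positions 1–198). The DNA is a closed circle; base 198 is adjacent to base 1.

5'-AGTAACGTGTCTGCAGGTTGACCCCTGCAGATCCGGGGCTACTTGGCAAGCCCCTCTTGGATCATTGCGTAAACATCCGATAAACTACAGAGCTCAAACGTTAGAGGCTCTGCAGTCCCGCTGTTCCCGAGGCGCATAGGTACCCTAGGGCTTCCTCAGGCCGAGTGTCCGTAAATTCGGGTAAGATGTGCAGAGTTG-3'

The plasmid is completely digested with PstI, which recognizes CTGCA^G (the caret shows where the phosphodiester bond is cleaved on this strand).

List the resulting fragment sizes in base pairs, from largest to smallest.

99, 85, 14 bp

PstI sites (CTGCAG) start at positions 11, 25, 110.
PstI cuts after base 5 of each site (before the last base), so after positions 15, 29, 114.
Circular molecule, 3 cuts → 3 fragments:
  16–29 → 14 bp
  30–114 → 85 bp
  115–198 then 1–15 → 84 + 15 = 99 bp
Sorted largest to smallest: 99, 85, 14 bp.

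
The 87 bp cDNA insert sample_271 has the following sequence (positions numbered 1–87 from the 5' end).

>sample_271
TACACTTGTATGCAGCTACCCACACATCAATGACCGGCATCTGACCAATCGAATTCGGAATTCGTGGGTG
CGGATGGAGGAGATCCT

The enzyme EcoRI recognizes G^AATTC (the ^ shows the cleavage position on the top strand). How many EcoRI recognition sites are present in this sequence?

GAATTC occurs starting at positions 51, 58.
EcoRI cuts at 2 sites.

2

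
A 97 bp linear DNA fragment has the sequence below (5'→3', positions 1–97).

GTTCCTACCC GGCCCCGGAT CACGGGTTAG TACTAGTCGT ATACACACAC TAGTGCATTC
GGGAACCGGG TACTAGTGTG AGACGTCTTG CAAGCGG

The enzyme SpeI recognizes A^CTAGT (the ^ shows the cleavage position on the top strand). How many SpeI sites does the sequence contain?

ACTAGT occurs starting at positions 32, 49, 72.
SpeI cuts at 3 sites.

3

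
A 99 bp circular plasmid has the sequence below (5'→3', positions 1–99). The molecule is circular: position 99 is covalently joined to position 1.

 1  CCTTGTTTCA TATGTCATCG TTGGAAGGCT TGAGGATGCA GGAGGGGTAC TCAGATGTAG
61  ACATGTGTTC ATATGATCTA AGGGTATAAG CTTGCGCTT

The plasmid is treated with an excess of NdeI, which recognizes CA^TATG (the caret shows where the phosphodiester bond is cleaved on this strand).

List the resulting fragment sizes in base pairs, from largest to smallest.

NdeI sites (CATATG) start at positions 9, 70.
NdeI cuts after base 2 of each site, so after positions 10, 71.
Circular molecule, 2 cuts → 2 fragments:
  11–71 → 61 bp
  72–99 then 1–10 → 28 + 10 = 38 bp
Sorted largest to smallest: 61, 38 bp.

61, 38 bp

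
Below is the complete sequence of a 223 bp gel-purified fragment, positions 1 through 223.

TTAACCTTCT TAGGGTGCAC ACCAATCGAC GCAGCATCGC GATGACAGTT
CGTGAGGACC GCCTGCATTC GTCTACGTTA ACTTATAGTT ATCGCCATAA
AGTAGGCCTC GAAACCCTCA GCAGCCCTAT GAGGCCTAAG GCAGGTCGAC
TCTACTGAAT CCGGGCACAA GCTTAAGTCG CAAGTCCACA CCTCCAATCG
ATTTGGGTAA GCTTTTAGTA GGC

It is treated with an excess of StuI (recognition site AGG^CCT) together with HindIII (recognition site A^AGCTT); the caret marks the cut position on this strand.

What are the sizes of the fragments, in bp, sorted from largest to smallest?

106, 40, 35, 28, 14 bp

StuI sites (AGGCCT) start at positions 104, 132.
StuI cuts after base 3 of each site, so after positions 106, 134.
HindIII sites (AAGCTT) start at positions 169, 209.
HindIII cuts after the first base of each site, so after positions 169, 209.
Combined cut positions: 106, 134, 169, 209.
Linear molecule, 4 cuts → 5 fragments:
  1–106 → 106 bp
  107–134 → 28 bp
  135–169 → 35 bp
  170–209 → 40 bp
  210–223 → 14 bp
Sorted largest to smallest: 106, 40, 35, 28, 14 bp.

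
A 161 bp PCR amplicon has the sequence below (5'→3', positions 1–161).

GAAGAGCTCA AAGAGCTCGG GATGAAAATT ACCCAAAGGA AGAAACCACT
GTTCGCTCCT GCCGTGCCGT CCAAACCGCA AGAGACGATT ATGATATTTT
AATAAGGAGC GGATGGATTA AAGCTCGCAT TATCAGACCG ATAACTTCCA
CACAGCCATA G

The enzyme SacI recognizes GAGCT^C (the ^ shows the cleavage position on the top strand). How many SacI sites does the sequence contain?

GAGCTC occurs starting at positions 4, 13.
SacI cuts at 2 sites.

2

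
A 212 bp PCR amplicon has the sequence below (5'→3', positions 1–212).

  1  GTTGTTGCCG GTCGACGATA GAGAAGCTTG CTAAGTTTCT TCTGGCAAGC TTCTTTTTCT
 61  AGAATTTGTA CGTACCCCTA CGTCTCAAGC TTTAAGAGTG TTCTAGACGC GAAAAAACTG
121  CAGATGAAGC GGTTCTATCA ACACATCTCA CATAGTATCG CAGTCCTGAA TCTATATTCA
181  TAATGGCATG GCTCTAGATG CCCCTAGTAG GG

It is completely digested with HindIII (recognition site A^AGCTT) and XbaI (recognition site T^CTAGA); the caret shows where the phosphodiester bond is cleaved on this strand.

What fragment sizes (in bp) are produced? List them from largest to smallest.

91, 29, 24, 23, 19, 15, 11 bp

HindIII sites (AAGCTT) start at positions 24, 47, 87.
HindIII cuts after the first base of each site, so after positions 24, 47, 87.
XbaI sites (TCTAGA) start at positions 58, 102, 193.
XbaI cuts after the first base of each site, so after positions 58, 102, 193.
Combined cut positions: 24, 47, 58, 87, 102, 193.
Linear molecule, 6 cuts → 7 fragments:
  1–24 → 24 bp
  25–47 → 23 bp
  48–58 → 11 bp
  59–87 → 29 bp
  88–102 → 15 bp
  103–193 → 91 bp
  194–212 → 19 bp
Sorted largest to smallest: 91, 29, 24, 23, 19, 15, 11 bp.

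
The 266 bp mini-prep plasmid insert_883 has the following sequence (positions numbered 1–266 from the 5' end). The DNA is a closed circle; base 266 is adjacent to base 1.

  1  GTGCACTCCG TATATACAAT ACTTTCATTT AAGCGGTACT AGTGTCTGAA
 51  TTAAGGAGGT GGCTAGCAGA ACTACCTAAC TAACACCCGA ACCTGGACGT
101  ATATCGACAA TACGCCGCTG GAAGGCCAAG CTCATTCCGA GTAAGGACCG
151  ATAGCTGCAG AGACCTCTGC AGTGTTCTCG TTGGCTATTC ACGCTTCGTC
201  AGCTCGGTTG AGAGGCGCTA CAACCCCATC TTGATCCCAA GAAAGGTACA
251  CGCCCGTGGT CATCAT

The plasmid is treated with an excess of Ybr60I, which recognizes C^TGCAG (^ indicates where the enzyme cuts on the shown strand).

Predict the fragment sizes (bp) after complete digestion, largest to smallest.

Ybr60I sites (CTGCAG) start at positions 155, 167.
Ybr60I cuts after the first base of each site, so after positions 155, 167.
Circular molecule, 2 cuts → 2 fragments:
  156–167 → 12 bp
  168–266 then 1–155 → 99 + 155 = 254 bp
Sorted largest to smallest: 254, 12 bp.

254, 12 bp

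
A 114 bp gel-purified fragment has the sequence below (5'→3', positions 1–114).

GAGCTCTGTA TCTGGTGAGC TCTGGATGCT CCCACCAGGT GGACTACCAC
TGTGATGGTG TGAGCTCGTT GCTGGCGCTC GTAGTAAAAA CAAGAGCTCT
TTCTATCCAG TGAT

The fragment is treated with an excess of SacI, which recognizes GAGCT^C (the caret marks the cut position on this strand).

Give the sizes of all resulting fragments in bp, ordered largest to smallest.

SacI sites (GAGCTC) start at positions 1, 17, 62, 94.
SacI cuts after base 5 of each site (before the last base), so after positions 5, 21, 66, 98.
Linear molecule, 4 cuts → 5 fragments:
  1–5 → 5 bp
  6–21 → 16 bp
  22–66 → 45 bp
  67–98 → 32 bp
  99–114 → 16 bp
Sorted largest to smallest: 45, 32, 16, 16, 5 bp.

45, 32, 16, 16, 5 bp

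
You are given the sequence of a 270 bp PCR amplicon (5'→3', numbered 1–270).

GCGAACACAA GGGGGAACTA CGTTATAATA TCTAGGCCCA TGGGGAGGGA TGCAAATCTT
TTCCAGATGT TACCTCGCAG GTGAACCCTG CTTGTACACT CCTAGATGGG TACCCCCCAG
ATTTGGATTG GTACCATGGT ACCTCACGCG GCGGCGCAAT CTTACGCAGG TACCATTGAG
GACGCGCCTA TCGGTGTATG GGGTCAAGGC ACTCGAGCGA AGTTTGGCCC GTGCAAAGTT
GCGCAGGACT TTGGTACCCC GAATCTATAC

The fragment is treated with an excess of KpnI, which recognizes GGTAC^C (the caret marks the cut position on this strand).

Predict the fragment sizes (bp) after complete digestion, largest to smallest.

KpnI sites (GGTACC) start at positions 109, 130, 138, 169, 253.
KpnI cuts after base 5 of each site (before the last base), so after positions 113, 134, 142, 173, 257.
Linear molecule, 5 cuts → 6 fragments:
  1–113 → 113 bp
  114–134 → 21 bp
  135–142 → 8 bp
  143–173 → 31 bp
  174–257 → 84 bp
  258–270 → 13 bp
Sorted largest to smallest: 113, 84, 31, 21, 13, 8 bp.

113, 84, 31, 21, 13, 8 bp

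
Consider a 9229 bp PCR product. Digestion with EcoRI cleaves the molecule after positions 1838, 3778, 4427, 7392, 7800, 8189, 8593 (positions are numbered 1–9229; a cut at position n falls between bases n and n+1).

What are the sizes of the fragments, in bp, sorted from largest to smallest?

Linear molecule, 7 cuts → 8 fragments:
  1838 − 0 = 1838 bp
  3778 − 1838 = 1940 bp
  4427 − 3778 = 649 bp
  7392 − 4427 = 2965 bp
  7800 − 7392 = 408 bp
  8189 − 7800 = 389 bp
  8593 − 8189 = 404 bp
  9229 − 8593 = 636 bp
Sorted largest to smallest: 2965, 1940, 1838, 649, 636, 408, 404, 389 bp.

2965, 1940, 1838, 649, 636, 408, 404, 389 bp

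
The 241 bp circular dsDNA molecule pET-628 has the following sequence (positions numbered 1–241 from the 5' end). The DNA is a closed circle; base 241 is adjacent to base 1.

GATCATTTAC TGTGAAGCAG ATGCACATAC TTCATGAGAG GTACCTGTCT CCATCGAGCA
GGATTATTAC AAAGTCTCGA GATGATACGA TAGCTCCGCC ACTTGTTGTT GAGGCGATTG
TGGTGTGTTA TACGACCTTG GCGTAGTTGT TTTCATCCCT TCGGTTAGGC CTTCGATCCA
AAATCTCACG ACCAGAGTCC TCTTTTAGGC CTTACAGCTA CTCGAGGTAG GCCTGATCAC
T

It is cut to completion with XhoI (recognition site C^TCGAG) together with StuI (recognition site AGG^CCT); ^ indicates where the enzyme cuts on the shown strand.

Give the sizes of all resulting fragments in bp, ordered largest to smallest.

93, 86, 40, 12, 10 bp

XhoI sites (CTCGAG) start at positions 76, 221.
XhoI cuts after the first base of each site, so after positions 76, 221.
StuI sites (AGGCCT) start at positions 167, 207, 229.
StuI cuts after base 3 of each site, so after positions 169, 209, 231.
Combined cut positions: 76, 169, 209, 221, 231.
Circular molecule, 5 cuts → 5 fragments:
  77–169 → 93 bp
  170–209 → 40 bp
  210–221 → 12 bp
  222–231 → 10 bp
  232–241 then 1–76 → 10 + 76 = 86 bp
Sorted largest to smallest: 93, 86, 40, 12, 10 bp.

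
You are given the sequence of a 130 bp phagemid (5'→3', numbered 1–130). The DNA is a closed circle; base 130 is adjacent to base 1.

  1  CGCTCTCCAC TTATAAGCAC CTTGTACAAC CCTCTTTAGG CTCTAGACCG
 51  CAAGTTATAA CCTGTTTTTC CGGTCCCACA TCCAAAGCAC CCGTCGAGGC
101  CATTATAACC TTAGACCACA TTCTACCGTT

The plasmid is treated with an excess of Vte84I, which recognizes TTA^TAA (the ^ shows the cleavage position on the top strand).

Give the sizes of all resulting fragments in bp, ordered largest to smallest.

48, 44, 38 bp

Vte84I sites (TTATAA) start at positions 11, 55, 103.
Vte84I cuts after base 3 of each site, so after positions 13, 57, 105.
Circular molecule, 3 cuts → 3 fragments:
  14–57 → 44 bp
  58–105 → 48 bp
  106–130 then 1–13 → 25 + 13 = 38 bp
Sorted largest to smallest: 48, 44, 38 bp.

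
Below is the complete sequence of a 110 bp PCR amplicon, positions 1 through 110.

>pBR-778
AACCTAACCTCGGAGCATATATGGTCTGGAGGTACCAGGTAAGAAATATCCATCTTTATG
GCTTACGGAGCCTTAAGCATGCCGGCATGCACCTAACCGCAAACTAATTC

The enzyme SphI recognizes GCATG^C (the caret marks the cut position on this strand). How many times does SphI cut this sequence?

2

GCATGC occurs starting at positions 77, 85.
SphI cuts at 2 sites.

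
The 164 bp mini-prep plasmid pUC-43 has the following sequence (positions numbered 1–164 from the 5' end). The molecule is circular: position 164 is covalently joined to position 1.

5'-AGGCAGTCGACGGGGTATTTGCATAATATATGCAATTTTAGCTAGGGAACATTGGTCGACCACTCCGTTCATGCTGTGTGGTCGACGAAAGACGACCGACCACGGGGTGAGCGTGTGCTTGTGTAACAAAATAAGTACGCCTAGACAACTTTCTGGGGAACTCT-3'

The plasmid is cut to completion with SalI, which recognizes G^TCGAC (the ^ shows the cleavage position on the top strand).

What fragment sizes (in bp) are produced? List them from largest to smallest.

89, 49, 26 bp

SalI sites (GTCGAC) start at positions 6, 55, 81.
SalI cuts after the first base of each site, so after positions 6, 55, 81.
Circular molecule, 3 cuts → 3 fragments:
  7–55 → 49 bp
  56–81 → 26 bp
  82–164 then 1–6 → 83 + 6 = 89 bp
Sorted largest to smallest: 89, 49, 26 bp.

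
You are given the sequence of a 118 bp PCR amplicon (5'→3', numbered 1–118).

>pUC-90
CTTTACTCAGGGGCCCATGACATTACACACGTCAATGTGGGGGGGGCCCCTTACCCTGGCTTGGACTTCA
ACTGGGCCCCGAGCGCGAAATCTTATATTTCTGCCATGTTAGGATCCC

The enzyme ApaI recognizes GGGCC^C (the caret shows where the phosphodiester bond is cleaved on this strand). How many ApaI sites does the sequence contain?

3

GGGCCC occurs starting at positions 11, 44, 74.
ApaI cuts at 3 sites.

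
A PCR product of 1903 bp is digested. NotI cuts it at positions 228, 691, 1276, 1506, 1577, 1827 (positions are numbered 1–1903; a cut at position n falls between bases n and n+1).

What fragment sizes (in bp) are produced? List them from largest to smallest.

Linear molecule, 6 cuts → 7 fragments:
  228 − 0 = 228 bp
  691 − 228 = 463 bp
  1276 − 691 = 585 bp
  1506 − 1276 = 230 bp
  1577 − 1506 = 71 bp
  1827 − 1577 = 250 bp
  1903 − 1827 = 76 bp
Sorted largest to smallest: 585, 463, 250, 230, 228, 76, 71 bp.

585, 463, 250, 230, 228, 76, 71 bp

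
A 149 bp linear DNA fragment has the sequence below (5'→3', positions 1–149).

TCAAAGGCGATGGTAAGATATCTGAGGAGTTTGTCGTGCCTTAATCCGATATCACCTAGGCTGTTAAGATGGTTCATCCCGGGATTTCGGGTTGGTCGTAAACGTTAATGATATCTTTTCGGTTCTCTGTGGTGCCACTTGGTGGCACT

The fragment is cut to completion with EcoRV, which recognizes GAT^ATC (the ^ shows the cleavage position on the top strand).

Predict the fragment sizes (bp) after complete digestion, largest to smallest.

EcoRV sites (GATATC) start at positions 17, 48, 110.
EcoRV cuts after base 3 of each site, so after positions 19, 50, 112.
Linear molecule, 3 cuts → 4 fragments:
  1–19 → 19 bp
  20–50 → 31 bp
  51–112 → 62 bp
  113–149 → 37 bp
Sorted largest to smallest: 62, 37, 31, 19 bp.

62, 37, 31, 19 bp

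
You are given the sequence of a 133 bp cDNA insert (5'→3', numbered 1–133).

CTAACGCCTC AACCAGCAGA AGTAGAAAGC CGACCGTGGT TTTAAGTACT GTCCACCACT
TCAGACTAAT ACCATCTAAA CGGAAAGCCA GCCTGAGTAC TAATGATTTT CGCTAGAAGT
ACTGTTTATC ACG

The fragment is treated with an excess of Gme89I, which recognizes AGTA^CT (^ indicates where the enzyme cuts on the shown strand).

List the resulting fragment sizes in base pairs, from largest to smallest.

Gme89I sites (AGTACT) start at positions 45, 96, 118.
Gme89I cuts after base 4 of each site, so after positions 48, 99, 121.
Linear molecule, 3 cuts → 4 fragments:
  1–48 → 48 bp
  49–99 → 51 bp
  100–121 → 22 bp
  122–133 → 12 bp
Sorted largest to smallest: 51, 48, 22, 12 bp.

51, 48, 22, 12 bp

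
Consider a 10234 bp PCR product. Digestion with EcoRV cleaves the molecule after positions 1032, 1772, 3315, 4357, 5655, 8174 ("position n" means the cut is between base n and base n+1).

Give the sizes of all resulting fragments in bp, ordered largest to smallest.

Linear molecule, 6 cuts → 7 fragments:
  1032 − 0 = 1032 bp
  1772 − 1032 = 740 bp
  3315 − 1772 = 1543 bp
  4357 − 3315 = 1042 bp
  5655 − 4357 = 1298 bp
  8174 − 5655 = 2519 bp
  10234 − 8174 = 2060 bp
Sorted largest to smallest: 2519, 2060, 1543, 1298, 1042, 1032, 740 bp.

2519, 2060, 1543, 1298, 1042, 1032, 740 bp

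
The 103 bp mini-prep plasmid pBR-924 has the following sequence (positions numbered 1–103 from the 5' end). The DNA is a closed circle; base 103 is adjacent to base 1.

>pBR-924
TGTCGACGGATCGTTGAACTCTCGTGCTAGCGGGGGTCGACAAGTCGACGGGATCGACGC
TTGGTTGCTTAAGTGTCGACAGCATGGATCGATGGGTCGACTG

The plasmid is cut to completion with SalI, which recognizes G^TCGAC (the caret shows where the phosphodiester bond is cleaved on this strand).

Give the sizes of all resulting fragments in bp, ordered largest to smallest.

SalI sites (GTCGAC) start at positions 2, 36, 44, 75, 96.
SalI cuts after the first base of each site, so after positions 2, 36, 44, 75, 96.
Circular molecule, 5 cuts → 5 fragments:
  3–36 → 34 bp
  37–44 → 8 bp
  45–75 → 31 bp
  76–96 → 21 bp
  97–103 then 1–2 → 7 + 2 = 9 bp
Sorted largest to smallest: 34, 31, 21, 9, 8 bp.

34, 31, 21, 9, 8 bp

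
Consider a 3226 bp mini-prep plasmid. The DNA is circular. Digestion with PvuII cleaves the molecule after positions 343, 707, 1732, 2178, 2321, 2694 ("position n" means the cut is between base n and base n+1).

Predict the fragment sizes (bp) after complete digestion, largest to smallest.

Circular molecule, 6 cuts → 6 fragments:
  707 − 343 = 364 bp
  1732 − 707 = 1025 bp
  2178 − 1732 = 446 bp
  2321 − 2178 = 143 bp
  2694 − 2321 = 373 bp
  wrap: 3226 − 2694 + 343 = 875 bp
Sorted largest to smallest: 1025, 875, 446, 373, 364, 143 bp.

1025, 875, 446, 373, 364, 143 bp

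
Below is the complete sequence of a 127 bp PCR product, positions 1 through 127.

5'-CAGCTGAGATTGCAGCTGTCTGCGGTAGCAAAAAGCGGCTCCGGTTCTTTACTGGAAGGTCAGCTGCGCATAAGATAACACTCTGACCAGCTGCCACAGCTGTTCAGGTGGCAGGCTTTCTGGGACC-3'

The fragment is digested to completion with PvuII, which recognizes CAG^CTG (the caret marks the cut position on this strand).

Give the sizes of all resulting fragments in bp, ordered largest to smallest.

PvuII sites (CAGCTG) start at positions 1, 13, 61, 88, 97.
PvuII cuts after base 3 of each site, so after positions 3, 15, 63, 90, 99.
Linear molecule, 5 cuts → 6 fragments:
  1–3 → 3 bp
  4–15 → 12 bp
  16–63 → 48 bp
  64–90 → 27 bp
  91–99 → 9 bp
  100–127 → 28 bp
Sorted largest to smallest: 48, 28, 27, 12, 9, 3 bp.

48, 28, 27, 12, 9, 3 bp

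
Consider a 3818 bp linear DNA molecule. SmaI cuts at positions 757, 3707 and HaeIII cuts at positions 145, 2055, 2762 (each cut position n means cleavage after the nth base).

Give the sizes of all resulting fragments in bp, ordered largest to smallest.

Combined cut positions (sorted): 145, 757, 2055, 2762, 3707.
Linear molecule, 5 cuts → 6 fragments:
  145 − 0 = 145 bp
  757 − 145 = 612 bp
  2055 − 757 = 1298 bp
  2762 − 2055 = 707 bp
  3707 − 2762 = 945 bp
  3818 − 3707 = 111 bp
Sorted largest to smallest: 1298, 945, 707, 612, 145, 111 bp.

1298, 945, 707, 612, 145, 111 bp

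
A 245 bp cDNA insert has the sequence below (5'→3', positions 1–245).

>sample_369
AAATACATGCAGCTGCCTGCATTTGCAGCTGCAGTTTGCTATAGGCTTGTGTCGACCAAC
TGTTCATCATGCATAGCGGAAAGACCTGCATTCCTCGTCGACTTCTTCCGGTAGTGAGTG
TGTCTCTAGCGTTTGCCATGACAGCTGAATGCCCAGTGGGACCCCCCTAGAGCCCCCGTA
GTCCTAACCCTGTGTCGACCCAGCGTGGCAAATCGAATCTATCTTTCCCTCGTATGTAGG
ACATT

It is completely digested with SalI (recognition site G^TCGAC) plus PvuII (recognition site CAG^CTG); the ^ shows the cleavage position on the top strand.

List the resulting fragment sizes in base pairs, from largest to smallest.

SalI sites (GTCGAC) start at positions 51, 97, 194.
SalI cuts after the first base of each site, so after positions 51, 97, 194.
PvuII sites (CAGCTG) start at positions 10, 26, 142.
PvuII cuts after base 3 of each site, so after positions 12, 28, 144.
Combined cut positions: 12, 28, 51, 97, 144, 194.
Linear molecule, 6 cuts → 7 fragments:
  1–12 → 12 bp
  13–28 → 16 bp
  29–51 → 23 bp
  52–97 → 46 bp
  98–144 → 47 bp
  145–194 → 50 bp
  195–245 → 51 bp
Sorted largest to smallest: 51, 50, 47, 46, 23, 16, 12 bp.

51, 50, 47, 46, 23, 16, 12 bp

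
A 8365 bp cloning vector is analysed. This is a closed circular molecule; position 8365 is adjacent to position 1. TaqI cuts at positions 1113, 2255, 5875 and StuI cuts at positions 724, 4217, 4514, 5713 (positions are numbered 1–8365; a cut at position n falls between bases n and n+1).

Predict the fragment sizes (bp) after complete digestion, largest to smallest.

3214, 1962, 1199, 1142, 389, 297, 162 bp

Combined cut positions (sorted): 724, 1113, 2255, 4217, 4514, 5713, 5875.
Circular molecule, 7 cuts → 7 fragments:
  1113 − 724 = 389 bp
  2255 − 1113 = 1142 bp
  4217 − 2255 = 1962 bp
  4514 − 4217 = 297 bp
  5713 − 4514 = 1199 bp
  5875 − 5713 = 162 bp
  wrap: 8365 − 5875 + 724 = 3214 bp
Sorted largest to smallest: 3214, 1962, 1199, 1142, 389, 297, 162 bp.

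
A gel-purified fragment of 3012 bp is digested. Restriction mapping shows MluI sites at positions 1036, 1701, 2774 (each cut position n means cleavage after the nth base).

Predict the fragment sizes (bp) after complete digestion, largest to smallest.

Linear molecule, 3 cuts → 4 fragments:
  1036 − 0 = 1036 bp
  1701 − 1036 = 665 bp
  2774 − 1701 = 1073 bp
  3012 − 2774 = 238 bp
Sorted largest to smallest: 1073, 1036, 665, 238 bp.

1073, 1036, 665, 238 bp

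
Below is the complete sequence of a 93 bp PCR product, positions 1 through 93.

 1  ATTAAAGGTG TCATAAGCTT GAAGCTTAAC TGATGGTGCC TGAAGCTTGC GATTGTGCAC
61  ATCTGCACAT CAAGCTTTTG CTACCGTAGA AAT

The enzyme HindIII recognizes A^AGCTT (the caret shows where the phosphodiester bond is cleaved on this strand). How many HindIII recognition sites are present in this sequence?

4

AAGCTT occurs starting at positions 15, 22, 43, 72.
HindIII cuts at 4 sites.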